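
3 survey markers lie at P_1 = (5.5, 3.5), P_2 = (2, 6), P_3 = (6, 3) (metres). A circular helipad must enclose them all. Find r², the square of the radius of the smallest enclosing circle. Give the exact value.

6.25

Side lengths²: P_1P_2² = 18.5, P_1P_3² = 0.5, P_2P_3² = 25.
Since P_2P_3² = 25 ≥ 18.5 + 0.5 = 19, the angle opposite P_2P_3 is not acute, so the smallest enclosing circle has P_2P_3 as diameter.
Centre = midpoint of P_2P_3 = (4, 4.5), r² = 25/4 = 6.25.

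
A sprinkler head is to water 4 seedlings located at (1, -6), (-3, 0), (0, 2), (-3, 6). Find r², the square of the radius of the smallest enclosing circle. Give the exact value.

A smallest enclosing disk is always determined by at most three of the input points on its boundary.
The farthest pair is (1, -6)–(-3, 6) with squared distance 160. The circle on this segment as diameter has centre (-1, 0) and r² = 160/4 = 40.
Check (-3, 0): distance² to centre = 4 ≤ 40, so it lies inside.
All remaining points lie in this disk, and no smaller disk contains both endpoints, so this is the minimum enclosing circle.

40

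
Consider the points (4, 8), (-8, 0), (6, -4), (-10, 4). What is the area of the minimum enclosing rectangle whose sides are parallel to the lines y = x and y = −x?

240

In coordinates u = x + y, v = x − y the rectangle is axis-aligned; the map (x,y)→(u,v) scales areas by 2.
u-values: 12, -8, 2, -6; range = 12 − (-8) = 20.
v-values: -4, -8, 10, -14; range = 10 − (-14) = 24.
Area = (20 × 24) / 2 = 240.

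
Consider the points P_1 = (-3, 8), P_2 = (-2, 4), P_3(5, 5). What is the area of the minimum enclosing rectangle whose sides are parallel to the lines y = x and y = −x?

44

In coordinates u = x + y, v = x − y the rectangle is axis-aligned; the map (x,y)→(u,v) scales areas by 2.
u-values: 5, 2, 10; range = 10 − 2 = 8.
v-values: -11, -6, 0; range = 0 − (-11) = 11.
Area = (8 × 11) / 2 = 44.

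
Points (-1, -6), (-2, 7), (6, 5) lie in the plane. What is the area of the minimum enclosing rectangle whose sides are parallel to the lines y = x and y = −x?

In coordinates u = x + y, v = x − y the rectangle is axis-aligned; the map (x,y)→(u,v) scales areas by 2.
u-values: -7, 5, 11; range = 11 − (-7) = 18.
v-values: 5, -9, 1; range = 5 − (-9) = 14.
Area = (18 × 14) / 2 = 126.

126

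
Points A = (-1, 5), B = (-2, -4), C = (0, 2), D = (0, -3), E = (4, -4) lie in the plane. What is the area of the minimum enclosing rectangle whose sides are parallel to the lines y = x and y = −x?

In coordinates u = x + y, v = x − y the rectangle is axis-aligned; the map (x,y)→(u,v) scales areas by 2.
u-values: 4, -6, 2, -3, 0; range = 4 − (-6) = 10.
v-values: -6, 2, -2, 3, 8; range = 8 − (-6) = 14.
Area = (10 × 14) / 2 = 70.

70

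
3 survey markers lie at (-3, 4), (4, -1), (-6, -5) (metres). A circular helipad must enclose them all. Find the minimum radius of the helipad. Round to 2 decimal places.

Call the three points A, B, C in the order given.
Side lengths²: AB² = 74, AC² = 90, BC² = 116.
Since BC² = 116 < 90 + 74 = 164, the triangle is acute, so the smallest enclosing circle is the circumcircle.
Circumcentre = (-21/13, -19/13), r² = 5365/169.
r = √(5365/169) ≈ 5.63.

5.63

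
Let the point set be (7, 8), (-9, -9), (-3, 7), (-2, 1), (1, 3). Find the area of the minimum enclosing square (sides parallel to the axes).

289

The bounding box has width 16 and height 17.
An axis-aligned square enclosing the set must have side ≥ max(width, height).
So the minimum side is max(16, 17) = 17.
Area = 17² = 289.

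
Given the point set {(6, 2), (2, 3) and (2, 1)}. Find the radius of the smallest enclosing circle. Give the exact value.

Call the three points A, B, C in the order given.
Side lengths²: AB² = 17, AC² = 17, BC² = 4.
Since AC² = 17 < 17 + 4 = 21, the triangle is acute, so the smallest enclosing circle is the circumcircle.
Circumcentre = (3.875, 2), r² = 4.515625.
r = √(4.515625) = 2.125.

2.125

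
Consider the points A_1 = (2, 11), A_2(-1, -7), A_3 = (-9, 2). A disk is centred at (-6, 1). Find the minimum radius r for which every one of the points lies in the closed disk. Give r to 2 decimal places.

The required radius is the distance from (-6, 1) to the farthest point.
Squared distances: 164, 89, 10.
Maximum is 164, attained at A_1.
r = √164 ≈ 12.81.

12.81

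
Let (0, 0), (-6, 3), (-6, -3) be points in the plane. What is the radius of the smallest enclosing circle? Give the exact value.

Call the three points A, B, C in the order given.
Side lengths²: AB² = 45, AC² = 45, BC² = 36.
Since AC² = 45 < 45 + 36 = 81, the triangle is acute, so the smallest enclosing circle is the circumcircle.
Circumcentre = (-3.75, 0), r² = 14.0625.
r = √(14.0625) = 3.75.

3.75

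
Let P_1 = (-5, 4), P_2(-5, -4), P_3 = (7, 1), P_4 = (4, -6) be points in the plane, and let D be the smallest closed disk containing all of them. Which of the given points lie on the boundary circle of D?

The minimum enclosing circle of a finite set is fixed by two of the points (as a diameter) or three (as a circumcircle).
The minimum enclosing circle is determined by three boundary points: P_1, P_3, P_4.
Their circumcentre is (19/62, -17/62) with r² = 89233/1922.
The farthest remaining point P_2 is at distance² 80801/1922 ≤ 89233/1922.
The points at distance exactly r from the centre are P_1, P_3, P_4 — 3 points.

P_1, P_3, P_4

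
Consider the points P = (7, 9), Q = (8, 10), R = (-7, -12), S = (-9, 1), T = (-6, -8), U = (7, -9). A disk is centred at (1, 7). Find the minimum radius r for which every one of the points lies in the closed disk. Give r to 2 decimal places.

20.62

The required radius is the distance from (1, 7) to the farthest point.
Squared distances: 40, 58, 425, 136, 274, 292.
Maximum is 425, attained at R.
r = √425 ≈ 20.62.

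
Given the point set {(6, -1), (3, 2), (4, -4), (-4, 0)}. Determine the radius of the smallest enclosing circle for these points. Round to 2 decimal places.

5.02

The minimum enclosing circle of a finite set is fixed by two of the points (as a diameter) or three (as a circumcircle).
The farthest pair is (6, -1)–(-4, 0) with squared distance 101. The circle on this segment as diameter has centre (1, -0.5) and r² = 101/4 = 25.25.
Check (3, 2): distance² to centre = 10.25 ≤ 25.25, so it lies inside.
All remaining points lie in this disk, and no smaller disk contains both endpoints, so this is the minimum enclosing circle.
r = √(25.25) ≈ 5.02.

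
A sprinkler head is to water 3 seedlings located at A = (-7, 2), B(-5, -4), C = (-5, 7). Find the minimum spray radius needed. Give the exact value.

5.5

Side lengths²: AB² = 40, AC² = 29, BC² = 121.
Since BC² = 121 ≥ 40 + 29 = 69, the angle opposite BC is not acute, so the smallest enclosing circle has BC as diameter.
Centre = midpoint of BC = (-5, 1.5), r² = 121/4 = 30.25.
r = √(30.25) = 5.5.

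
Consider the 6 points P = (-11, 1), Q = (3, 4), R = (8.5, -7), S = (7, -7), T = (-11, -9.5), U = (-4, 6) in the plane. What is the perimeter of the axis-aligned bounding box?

70

Width = max x − min x = 8.5 − (-11) = 19.5.
Height = max y − min y = 6 − (-9.5) = 15.5.
Perimeter = 2(19.5 + 15.5) = 70.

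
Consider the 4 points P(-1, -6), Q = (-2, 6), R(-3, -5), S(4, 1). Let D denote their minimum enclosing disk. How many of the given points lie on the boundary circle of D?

2

A smallest enclosing disk is always determined by at most three of the input points on its boundary.
The farthest pair is P–Q with squared distance 145. The circle on this segment as diameter has centre (-1.5, 0) and r² = 145/4 = 36.25.
Check R: distance² to centre = 27.25 ≤ 36.25, so it lies inside.
All remaining points lie in this disk, and no smaller disk contains both endpoints, so this is the minimum enclosing circle.
The points at distance exactly r from the centre are P, Q — 2 points.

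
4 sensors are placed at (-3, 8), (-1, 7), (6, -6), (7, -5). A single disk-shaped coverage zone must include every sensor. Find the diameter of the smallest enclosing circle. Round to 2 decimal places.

16.64

The farthest pair is (-3, 8)–(6, -6) with squared distance 277. The circle on this segment as diameter has centre (1.5, 1) and r² = 277/4 = 69.25.
Check (-1, 7): distance² to centre = 42.25 ≤ 69.25, so it lies inside.
All remaining points lie in this disk, and no smaller disk contains both endpoints, so this is the minimum enclosing circle.
Diameter = 2r = 2√(69.25) ≈ 16.64.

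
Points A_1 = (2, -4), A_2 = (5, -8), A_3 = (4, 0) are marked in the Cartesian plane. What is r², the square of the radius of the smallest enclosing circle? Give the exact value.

16.25

Side lengths²: A_1A_2² = 25, A_1A_3² = 20, A_2A_3² = 65.
Since A_2A_3² = 65 ≥ 25 + 20 = 45, the angle opposite A_2A_3 is not acute, so the smallest enclosing circle has A_2A_3 as diameter.
Centre = midpoint of A_2A_3 = (4.5, -4), r² = 65/4 = 16.25.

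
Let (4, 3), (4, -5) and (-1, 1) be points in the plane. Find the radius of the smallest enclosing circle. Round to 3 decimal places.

Call the three points A, B, C in the order given.
Side lengths²: AB² = 64, AC² = 29, BC² = 61.
Since AB² = 64 < 61 + 29 = 90, the triangle is acute, so the smallest enclosing circle is the circumcircle.
Circumcentre = (2.7, -1), r² = 17.69.
r = √(17.69) ≈ 4.206.

4.206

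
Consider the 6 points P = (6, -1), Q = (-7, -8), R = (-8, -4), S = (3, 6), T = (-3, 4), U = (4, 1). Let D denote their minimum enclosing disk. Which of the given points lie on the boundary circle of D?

Q, S

The minimum enclosing circle of a finite set is fixed by two of the points (as a diameter) or three (as a circumcircle).
The farthest pair is Q–S with squared distance 296. The circle on this segment as diameter has centre (-2, -1) and r² = 296/4 = 74.
Check P: distance² to centre = 64 ≤ 74, so it lies inside.
All remaining points lie in this disk, and no smaller disk contains both endpoints, so this is the minimum enclosing circle.
The points at distance exactly r from the centre are Q, S — 2 points.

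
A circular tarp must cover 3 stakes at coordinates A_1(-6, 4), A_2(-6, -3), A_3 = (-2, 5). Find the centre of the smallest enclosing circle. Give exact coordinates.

Side lengths²: A_1A_2² = 49, A_1A_3² = 17, A_2A_3² = 80.
Since A_2A_3² = 80 ≥ 49 + 17 = 66, the angle opposite A_2A_3 is not acute, so the smallest enclosing circle has A_2A_3 as diameter.
Centre = midpoint of A_2A_3 = (-4, 1), r² = 80/4 = 20.
Centre = (-4, 1).

(-4, 1)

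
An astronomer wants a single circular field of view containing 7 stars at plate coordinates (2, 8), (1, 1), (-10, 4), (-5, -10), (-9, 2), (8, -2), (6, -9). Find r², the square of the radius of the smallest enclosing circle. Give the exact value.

25925/242

The minimum enclosing circle is determined by three boundary points: (2, 8), (-10, 4), (6, -9).
Their circumcentre is (-31/22, -39/22) with r² = 25925/242.
The farthest remaining point (8, -2) is at distance² 21437/242 ≤ 25925/242.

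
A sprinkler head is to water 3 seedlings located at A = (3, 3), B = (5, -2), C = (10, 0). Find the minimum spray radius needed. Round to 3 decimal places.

Side lengths²: AB² = 29, AC² = 58, BC² = 29.
Since AC² = 58 ≥ 29 + 29 = 58, the angle opposite AC is not acute, so the smallest enclosing circle has AC as diameter.
Centre = midpoint of AC = (6.5, 1.5), r² = 58/4 = 14.5.
r = √(14.5) ≈ 3.808.

3.808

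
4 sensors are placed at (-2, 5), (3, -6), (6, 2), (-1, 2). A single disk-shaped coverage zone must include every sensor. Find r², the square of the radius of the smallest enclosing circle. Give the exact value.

36.5

By Welzl's lemma the MEC is supported by two points (diametrically opposite) or three points (on a circumcircle).
The farthest pair is (-2, 5)–(3, -6) with squared distance 146. The circle on this segment as diameter has centre (0.5, -0.5) and r² = 146/4 = 36.5.
Check (6, 2): distance² to centre = 36.5 ≤ 36.5, so it lies inside.
All remaining points lie in this disk, and no smaller disk contains both endpoints, so this is the minimum enclosing circle.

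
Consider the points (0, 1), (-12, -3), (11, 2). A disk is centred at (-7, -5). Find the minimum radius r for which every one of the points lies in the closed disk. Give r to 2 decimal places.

The required radius is the distance from (-7, -5) to the farthest point.
Squared distances: 85, 29, 373.
Maximum is 373, attained at (11, 2).
r = √373 ≈ 19.31.

19.31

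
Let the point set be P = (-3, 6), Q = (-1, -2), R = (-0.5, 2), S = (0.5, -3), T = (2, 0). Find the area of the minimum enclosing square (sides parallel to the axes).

81

The bounding box has width 5 and height 9.
An axis-aligned square enclosing the set must have side ≥ max(width, height).
So the minimum side is max(5, 9) = 9.
Area = 9² = 81.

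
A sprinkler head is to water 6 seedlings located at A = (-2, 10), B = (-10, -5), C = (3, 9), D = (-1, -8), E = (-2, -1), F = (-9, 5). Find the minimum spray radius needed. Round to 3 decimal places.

9.592

A smallest enclosing disk is always determined by at most three of the input points on its boundary.
The minimum enclosing circle is determined by three boundary points: B, C, D.
Their circumcentre is (-63/22, 31/22) with r² = 22265/242.
The farthest remaining point A is at distance² 18041/242 ≤ 22265/242.
r = √(22265/242) ≈ 9.592.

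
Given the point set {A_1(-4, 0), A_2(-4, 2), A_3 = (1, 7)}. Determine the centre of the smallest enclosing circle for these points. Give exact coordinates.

(-1.5, 3.5)

Side lengths²: A_1A_2² = 4, A_1A_3² = 74, A_2A_3² = 50.
Since A_1A_3² = 74 ≥ 50 + 4 = 54, the angle opposite A_1A_3 is not acute, so the smallest enclosing circle has A_1A_3 as diameter.
Centre = midpoint of A_1A_3 = (-1.5, 3.5), r² = 74/4 = 18.5.
Centre = (-1.5, 3.5).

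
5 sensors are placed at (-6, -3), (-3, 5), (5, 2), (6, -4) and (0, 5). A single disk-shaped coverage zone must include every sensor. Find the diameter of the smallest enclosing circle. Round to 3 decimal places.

13.227

A smallest enclosing disk is always determined by at most three of the input points on its boundary.
The minimum enclosing circle is determined by three boundary points: (-6, -3), (-3, 5), (6, -4).
Their circumcentre is (5/22, -17/22) with r² = 10585/242.
The farthest remaining point (0, 5) is at distance² 8077/242 ≤ 10585/242.
Diameter = 2r = 2√(10585/242) ≈ 13.227.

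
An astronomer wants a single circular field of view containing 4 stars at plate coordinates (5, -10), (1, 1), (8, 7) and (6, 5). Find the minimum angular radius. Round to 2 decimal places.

A smallest enclosing disk is always determined by at most three of the input points on its boundary.
The farthest pair is (5, -10)–(8, 7) with squared distance 298. The circle on this segment as diameter has centre (6.5, -1.5) and r² = 298/4 = 74.5.
Check (1, 1): distance² to centre = 36.5 ≤ 74.5, so it lies inside.
All remaining points lie in this disk, and no smaller disk contains both endpoints, so this is the minimum enclosing circle.
r = √(74.5) ≈ 8.63.

8.63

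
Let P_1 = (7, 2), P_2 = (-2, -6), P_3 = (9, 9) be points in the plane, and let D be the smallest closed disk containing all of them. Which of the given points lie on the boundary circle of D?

P_2, P_3

Side lengths²: P_1P_2² = 145, P_1P_3² = 53, P_2P_3² = 346.
Since P_2P_3² = 346 ≥ 145 + 53 = 198, the angle opposite P_2P_3 is not acute, so the smallest enclosing circle has P_2P_3 as diameter.
Centre = midpoint of P_2P_3 = (3.5, 1.5), r² = 346/4 = 86.5.
The points at distance exactly r from the centre are P_2, P_3 — 2 points.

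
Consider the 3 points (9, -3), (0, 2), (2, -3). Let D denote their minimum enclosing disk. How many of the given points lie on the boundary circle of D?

2

Call the three points A, B, C in the order given.
Side lengths²: AB² = 106, AC² = 49, BC² = 29.
Since AB² = 106 ≥ 49 + 29 = 78, the angle opposite AB is not acute, so the smallest enclosing circle has AB as diameter.
Centre = midpoint of AB = (4.5, -0.5), r² = 106/4 = 26.5.
The points at distance exactly r from the centre are (9, -3), (0, 2) — 2 points.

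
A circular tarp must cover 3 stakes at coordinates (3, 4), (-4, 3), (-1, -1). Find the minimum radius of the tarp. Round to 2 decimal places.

Call the three points A, B, C in the order given.
Side lengths²: AB² = 50, AC² = 41, BC² = 25.
Since AB² = 50 < 41 + 25 = 66, the triangle is acute, so the smallest enclosing circle is the circumcircle.
Circumcentre = (-23/62, 161/62), r² = 25625/1922.
r = √(25625/1922) ≈ 3.65.

3.65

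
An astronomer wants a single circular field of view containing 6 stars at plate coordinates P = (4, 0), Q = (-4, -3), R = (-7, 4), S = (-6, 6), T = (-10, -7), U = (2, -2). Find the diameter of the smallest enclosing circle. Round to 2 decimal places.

The minimum enclosing circle of a finite set is fixed by two of the points (as a diameter) or three (as a circumcircle).
The minimum enclosing circle is determined by three boundary points: P, S, T.
Their circumcentre is (-85/22, -39/22) with r² = 15725/242.
The farthest remaining point R is at distance² 10445/242 ≤ 15725/242.
Diameter = 2r = 2√(15725/242) ≈ 16.12.

16.12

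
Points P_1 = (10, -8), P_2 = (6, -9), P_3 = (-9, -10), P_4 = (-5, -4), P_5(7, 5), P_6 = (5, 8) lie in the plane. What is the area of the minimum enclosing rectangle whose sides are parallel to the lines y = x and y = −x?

In coordinates u = x + y, v = x − y the rectangle is axis-aligned; the map (x,y)→(u,v) scales areas by 2.
u-values: 2, -3, -19, -9, 12, 13; range = 13 − (-19) = 32.
v-values: 18, 15, 1, -1, 2, -3; range = 18 − (-3) = 21.
Area = (32 × 21) / 2 = 336.

336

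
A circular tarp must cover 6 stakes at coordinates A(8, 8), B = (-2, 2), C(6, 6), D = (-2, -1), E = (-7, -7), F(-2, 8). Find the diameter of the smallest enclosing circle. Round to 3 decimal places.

A smallest enclosing disk is always determined by at most three of the input points on its boundary.
The farthest pair is A–E with squared distance 450. The circle on this segment as diameter has centre (0.5, 0.5) and r² = 450/4 = 112.5.
Check B: distance² to centre = 8.5 ≤ 112.5, so it lies inside.
All remaining points lie in this disk, and no smaller disk contains both endpoints, so this is the minimum enclosing circle.
Diameter = 2r = 2√(112.5) ≈ 21.213.

21.213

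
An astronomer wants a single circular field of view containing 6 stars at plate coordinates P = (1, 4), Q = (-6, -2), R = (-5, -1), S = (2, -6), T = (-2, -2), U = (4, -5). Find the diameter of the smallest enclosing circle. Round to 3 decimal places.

11.274

A smallest enclosing disk is always determined by at most three of the input points on its boundary.
The minimum enclosing circle is determined by three boundary points: P, Q, U.
Their circumcentre is (-7/18, -79/54) with r² = 46325/1458.
The farthest remaining point S is at distance² 38333/1458 ≤ 46325/1458.
Diameter = 2r = 2√(46325/1458) ≈ 11.274.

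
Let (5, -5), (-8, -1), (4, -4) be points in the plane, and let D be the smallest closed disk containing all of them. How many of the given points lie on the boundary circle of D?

2

Call the three points A, B, C in the order given.
Side lengths²: AB² = 185, AC² = 2, BC² = 153.
Since AB² = 185 ≥ 153 + 2 = 155, the angle opposite AB is not acute, so the smallest enclosing circle has AB as diameter.
Centre = midpoint of AB = (-1.5, -3), r² = 185/4 = 46.25.
The points at distance exactly r from the centre are (5, -5), (-8, -1) — 2 points.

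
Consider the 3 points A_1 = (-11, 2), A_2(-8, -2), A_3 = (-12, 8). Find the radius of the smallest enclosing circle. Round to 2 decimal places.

Side lengths²: A_1A_2² = 25, A_1A_3² = 37, A_2A_3² = 116.
Since A_2A_3² = 116 ≥ 37 + 25 = 62, the angle opposite A_2A_3 is not acute, so the smallest enclosing circle has A_2A_3 as diameter.
Centre = midpoint of A_2A_3 = (-10, 3), r² = 116/4 = 29.
r = √29 ≈ 5.39.

5.39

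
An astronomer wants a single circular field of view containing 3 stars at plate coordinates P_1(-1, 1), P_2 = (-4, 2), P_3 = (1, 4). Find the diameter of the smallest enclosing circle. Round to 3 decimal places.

Side lengths²: P_1P_2² = 10, P_1P_3² = 13, P_2P_3² = 29.
Since P_2P_3² = 29 ≥ 13 + 10 = 23, the angle opposite P_2P_3 is not acute, so the smallest enclosing circle has P_2P_3 as diameter.
Centre = midpoint of P_2P_3 = (-1.5, 3), r² = 29/4 = 7.25.
Diameter = 2r = 2√(7.25) ≈ 5.385.

5.385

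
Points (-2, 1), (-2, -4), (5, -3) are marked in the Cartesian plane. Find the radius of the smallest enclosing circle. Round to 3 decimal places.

Call the three points A, B, C in the order given.
Side lengths²: AB² = 25, AC² = 65, BC² = 50.
Since AC² = 65 < 50 + 25 = 75, the triangle is acute, so the smallest enclosing circle is the circumcircle.
Circumcentre = (17/14, -1.5), r² = 1625/98.
r = √(1625/98) ≈ 4.072.

4.072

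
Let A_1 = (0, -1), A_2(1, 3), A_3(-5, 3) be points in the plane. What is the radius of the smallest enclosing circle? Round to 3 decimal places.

3.300

Side lengths²: A_1A_2² = 17, A_1A_3² = 41, A_2A_3² = 36.
Since A_1A_3² = 41 < 36 + 17 = 53, the triangle is acute, so the smallest enclosing circle is the circumcircle.
Circumcentre = (-2, 1.625), r² = 10.890625.
r = √(10.890625) ≈ 3.300.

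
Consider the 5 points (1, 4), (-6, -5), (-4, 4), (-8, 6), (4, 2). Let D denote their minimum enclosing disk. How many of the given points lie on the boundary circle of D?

3

The minimum enclosing circle is determined by three boundary points: (-6, -5), (-8, 6), (4, 2).
Their circumcentre is (-181/62, 77/62) with r² = 93125/1922.
The farthest remaining point (1, 4) is at distance² 44145/1922 ≤ 93125/1922.
The points at distance exactly r from the centre are (-6, -5), (-8, 6), (4, 2) — 3 points.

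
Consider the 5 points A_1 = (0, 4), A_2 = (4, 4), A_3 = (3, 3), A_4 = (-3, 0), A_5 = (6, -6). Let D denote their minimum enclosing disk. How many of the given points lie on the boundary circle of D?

3

A smallest enclosing disk is always determined by at most three of the input points on its boundary.
The minimum enclosing circle is determined by three boundary points: A_1, A_4, A_5.
Their circumcentre is (49/18, -7/6) with r² = 5525/162.
The farthest remaining point A_2 is at distance² 4589/162 ≤ 5525/162.
The points at distance exactly r from the centre are A_1, A_4, A_5 — 3 points.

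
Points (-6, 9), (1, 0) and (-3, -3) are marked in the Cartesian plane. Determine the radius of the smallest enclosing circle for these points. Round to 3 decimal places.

6.186

Call the three points A, B, C in the order given.
Side lengths²: AB² = 130, AC² = 153, BC² = 25.
Since AC² = 153 < 130 + 25 = 155, the triangle is acute, so the smallest enclosing circle is the circumcircle.
Circumcentre = (-167/38, 115/38), r² = 27625/722.
r = √(27625/722) ≈ 6.186.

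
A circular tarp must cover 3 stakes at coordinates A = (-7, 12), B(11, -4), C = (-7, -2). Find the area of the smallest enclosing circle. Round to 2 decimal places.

455.53

Side lengths²: AB² = 580, AC² = 196, BC² = 328.
Since AB² = 580 ≥ 328 + 196 = 524, the angle opposite AB is not acute, so the smallest enclosing circle has AB as diameter.
Centre = midpoint of AB = (2, 4), r² = 580/4 = 145.
Area = π·r² = π·145 ≈ 455.53.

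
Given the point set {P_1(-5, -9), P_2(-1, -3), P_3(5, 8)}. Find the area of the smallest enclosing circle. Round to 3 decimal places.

Side lengths²: P_1P_2² = 52, P_1P_3² = 389, P_2P_3² = 157.
Since P_1P_3² = 389 ≥ 157 + 52 = 209, the angle opposite P_1P_3 is not acute, so the smallest enclosing circle has P_1P_3 as diameter.
Centre = midpoint of P_1P_3 = (0, -0.5), r² = 389/4 = 97.25.
Area = π·r² = π·97.25 ≈ 305.520.

305.520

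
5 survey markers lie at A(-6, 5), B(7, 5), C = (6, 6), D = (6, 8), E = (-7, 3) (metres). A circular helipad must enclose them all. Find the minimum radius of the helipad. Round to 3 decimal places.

7.078

A smallest enclosing disk is always determined by at most three of the input points on its boundary.
The minimum enclosing circle is determined by three boundary points: B, D, E.
Their circumcentre is (-1/22, 95/22) with r² = 12125/242.
The farthest remaining point C is at distance² 9529/242 ≤ 12125/242.
r = √(12125/242) ≈ 7.078.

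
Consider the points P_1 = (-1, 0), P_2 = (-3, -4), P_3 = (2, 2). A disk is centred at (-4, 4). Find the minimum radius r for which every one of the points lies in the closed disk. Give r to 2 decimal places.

8.06

The required radius is the distance from (-4, 4) to the farthest point.
Squared distances: 25, 65, 40.
Maximum is 65, attained at P_2.
r = √65 ≈ 8.06.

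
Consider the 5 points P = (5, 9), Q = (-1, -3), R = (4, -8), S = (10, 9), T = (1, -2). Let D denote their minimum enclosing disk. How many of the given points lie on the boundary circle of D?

2

A smallest enclosing disk is always determined by at most three of the input points on its boundary.
The farthest pair is R–S with squared distance 325. The circle on this segment as diameter has centre (7, 0.5) and r² = 325/4 = 81.25.
Check P: distance² to centre = 76.25 ≤ 81.25, so it lies inside.
All remaining points lie in this disk, and no smaller disk contains both endpoints, so this is the minimum enclosing circle.
The points at distance exactly r from the centre are R, S — 2 points.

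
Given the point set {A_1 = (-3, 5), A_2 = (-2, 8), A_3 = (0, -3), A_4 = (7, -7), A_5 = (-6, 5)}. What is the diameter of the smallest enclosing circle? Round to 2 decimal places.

A smallest enclosing disk is always determined by at most three of the input points on its boundary.
The minimum enclosing circle is determined by three boundary points: A_2, A_4, A_5.
Their circumcentre is (65/58, -19/58) with r² = 133025/1682.
The farthest remaining point A_1 is at distance² 76301/1682 ≤ 133025/1682.
Diameter = 2r = 2√(133025/1682) ≈ 17.79.

17.79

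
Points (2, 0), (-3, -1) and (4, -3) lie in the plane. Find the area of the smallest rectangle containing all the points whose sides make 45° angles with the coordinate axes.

27

In coordinates u = x + y, v = x − y the rectangle is axis-aligned; the map (x,y)→(u,v) scales areas by 2.
u-values: 2, -4, 1; range = 2 − (-4) = 6.
v-values: 2, -2, 7; range = 7 − (-2) = 9.
Area = (6 × 9) / 2 = 27.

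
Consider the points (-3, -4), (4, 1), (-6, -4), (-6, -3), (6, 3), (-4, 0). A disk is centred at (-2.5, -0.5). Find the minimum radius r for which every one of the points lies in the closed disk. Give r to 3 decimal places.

The required radius is the distance from (-2.5, -0.5) to the farthest point.
Squared distances: 12.5, 44.5, 24.5, 18.5, 84.5, 2.5.
Maximum is 84.5, attained at (6, 3).
r = √(84.5) ≈ 9.192.

9.192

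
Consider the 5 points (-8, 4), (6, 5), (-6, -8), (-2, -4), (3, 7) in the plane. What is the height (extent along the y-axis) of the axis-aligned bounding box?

15

max y = 7, min y = -8, so height = 15.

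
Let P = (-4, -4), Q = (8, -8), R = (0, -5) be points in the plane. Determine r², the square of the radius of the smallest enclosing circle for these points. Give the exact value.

40

Side lengths²: PQ² = 160, PR² = 17, QR² = 73.
Since PQ² = 160 ≥ 73 + 17 = 90, the angle opposite PQ is not acute, so the smallest enclosing circle has PQ as diameter.
Centre = midpoint of PQ = (2, -6), r² = 160/4 = 40.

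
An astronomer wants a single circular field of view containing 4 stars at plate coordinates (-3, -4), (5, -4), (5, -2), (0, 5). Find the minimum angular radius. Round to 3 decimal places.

By Welzl's lemma the MEC is supported by two points (diametrically opposite) or three points (on a circumcircle).
The minimum enclosing circle is determined by three boundary points: (-3, -4), (5, -4), (0, 5).
Their circumcentre is (1, -1/3) with r² = 265/9.
The farthest remaining point (5, -2) is at distance² 169/9 ≤ 265/9.
r = √(265/9) ≈ 5.426.

5.426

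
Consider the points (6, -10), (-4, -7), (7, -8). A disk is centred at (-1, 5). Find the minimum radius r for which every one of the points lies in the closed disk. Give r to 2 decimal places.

The required radius is the distance from (-1, 5) to the farthest point.
Squared distances: 274, 153, 233.
Maximum is 274, attained at (6, -10).
r = √274 ≈ 16.55.

16.55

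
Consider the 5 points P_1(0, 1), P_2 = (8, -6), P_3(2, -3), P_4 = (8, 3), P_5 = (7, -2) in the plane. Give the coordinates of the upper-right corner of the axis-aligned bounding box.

x-range [0, 8], y-range [-6, 3].
The upper-right corner is (8, 3).

(8, 3)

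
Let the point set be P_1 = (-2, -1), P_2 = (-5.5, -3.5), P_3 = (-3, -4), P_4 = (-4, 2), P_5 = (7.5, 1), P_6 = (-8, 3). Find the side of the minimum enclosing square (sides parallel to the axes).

The bounding box has width 15.5 and height 7.
An axis-aligned square enclosing the set must have side ≥ max(width, height).
So the minimum side is max(15.5, 7) = 15.5.

15.5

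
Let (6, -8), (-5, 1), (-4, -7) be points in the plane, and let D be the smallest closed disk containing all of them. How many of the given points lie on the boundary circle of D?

2

Call the three points A, B, C in the order given.
Side lengths²: AB² = 202, AC² = 101, BC² = 65.
Since AB² = 202 ≥ 101 + 65 = 166, the angle opposite AB is not acute, so the smallest enclosing circle has AB as diameter.
Centre = midpoint of AB = (0.5, -3.5), r² = 202/4 = 50.5.
The points at distance exactly r from the centre are (6, -8), (-5, 1) — 2 points.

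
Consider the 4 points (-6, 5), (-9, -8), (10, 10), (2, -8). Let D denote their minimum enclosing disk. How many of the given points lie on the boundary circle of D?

2

The farthest pair is (-9, -8)–(10, 10) with squared distance 685. The circle on this segment as diameter has centre (0.5, 1) and r² = 685/4 = 171.25.
Check (-6, 5): distance² to centre = 58.25 ≤ 171.25, so it lies inside.
All remaining points lie in this disk, and no smaller disk contains both endpoints, so this is the minimum enclosing circle.
The points at distance exactly r from the centre are (-9, -8), (10, 10) — 2 points.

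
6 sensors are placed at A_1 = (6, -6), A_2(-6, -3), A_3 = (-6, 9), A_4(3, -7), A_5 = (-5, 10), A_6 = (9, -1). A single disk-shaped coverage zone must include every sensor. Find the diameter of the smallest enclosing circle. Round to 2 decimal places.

19.42

The farthest pair is A_1–A_5 with squared distance 377. The circle on this segment as diameter has centre (0.5, 2) and r² = 377/4 = 94.25.
Check A_2: distance² to centre = 67.25 ≤ 94.25, so it lies inside.
All remaining points lie in this disk, and no smaller disk contains both endpoints, so this is the minimum enclosing circle.
Diameter = 2r = 2√(94.25) ≈ 19.42.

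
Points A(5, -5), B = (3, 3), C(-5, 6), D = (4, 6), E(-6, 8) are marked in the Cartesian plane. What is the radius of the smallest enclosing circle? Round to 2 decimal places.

By Welzl's lemma the MEC is supported by two points (diametrically opposite) or three points (on a circumcircle).
The farthest pair is A–E with squared distance 290. The circle on this segment as diameter has centre (-0.5, 1.5) and r² = 290/4 = 72.5.
Check B: distance² to centre = 14.5 ≤ 72.5, so it lies inside.
All remaining points lie in this disk, and no smaller disk contains both endpoints, so this is the minimum enclosing circle.
r = √(72.5) ≈ 8.51.

8.51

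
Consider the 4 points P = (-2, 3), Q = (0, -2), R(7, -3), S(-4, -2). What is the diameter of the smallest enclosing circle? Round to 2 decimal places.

The minimum enclosing circle is determined by three boundary points: P, R, S.
Their circumcentre is (61/38, -51/38) with r² = 22997/722.
The farthest remaining point Q is at distance² 2173/722 ≤ 22997/722.
Diameter = 2r = 2√(22997/722) ≈ 11.29.

11.29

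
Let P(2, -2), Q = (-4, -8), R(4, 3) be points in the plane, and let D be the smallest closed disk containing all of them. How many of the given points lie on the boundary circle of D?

Side lengths²: PQ² = 72, PR² = 29, QR² = 185.
Since QR² = 185 ≥ 72 + 29 = 101, the angle opposite QR is not acute, so the smallest enclosing circle has QR as diameter.
Centre = midpoint of QR = (0, -2.5), r² = 185/4 = 46.25.
The points at distance exactly r from the centre are Q, R — 2 points.

2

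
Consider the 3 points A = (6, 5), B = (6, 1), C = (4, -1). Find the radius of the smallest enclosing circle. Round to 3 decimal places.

3.162

Side lengths²: AB² = 16, AC² = 40, BC² = 8.
Since AC² = 40 ≥ 16 + 8 = 24, the angle opposite AC is not acute, so the smallest enclosing circle has AC as diameter.
Centre = midpoint of AC = (5, 2), r² = 40/4 = 10.
r = √10 ≈ 3.162.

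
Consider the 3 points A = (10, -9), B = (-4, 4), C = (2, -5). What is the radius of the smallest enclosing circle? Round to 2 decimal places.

Side lengths²: AB² = 365, AC² = 80, BC² = 117.
Since AB² = 365 ≥ 117 + 80 = 197, the angle opposite AB is not acute, so the smallest enclosing circle has AB as diameter.
Centre = midpoint of AB = (3, -2.5), r² = 365/4 = 91.25.
r = √(91.25) ≈ 9.55.

9.55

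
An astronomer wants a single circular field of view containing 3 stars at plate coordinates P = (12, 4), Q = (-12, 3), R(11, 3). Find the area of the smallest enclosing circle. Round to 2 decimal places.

Side lengths²: PQ² = 577, PR² = 2, QR² = 529.
Since PQ² = 577 ≥ 529 + 2 = 531, the angle opposite PQ is not acute, so the smallest enclosing circle has PQ as diameter.
Centre = midpoint of PQ = (0, 3.5), r² = 577/4 = 144.25.
Area = π·r² = π·144.25 ≈ 453.17.

453.17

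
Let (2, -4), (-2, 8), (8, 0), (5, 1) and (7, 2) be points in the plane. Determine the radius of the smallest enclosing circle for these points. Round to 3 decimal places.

6.637

The minimum enclosing circle of a finite set is fixed by two of the points (as a diameter) or three (as a circumcircle).
The minimum enclosing circle is determined by three boundary points: (2, -4), (-2, 8), (8, 0).
Their circumcentre is (21/11, 29/11) with r² = 5330/121.
The farthest remaining point (7, 2) is at distance² 3185/121 ≤ 5330/121.
r = √(5330/121) ≈ 6.637.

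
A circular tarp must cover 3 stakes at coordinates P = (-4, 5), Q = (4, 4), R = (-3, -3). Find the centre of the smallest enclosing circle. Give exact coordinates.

Side lengths²: PQ² = 65, PR² = 65, QR² = 98.
Since QR² = 98 < 65 + 65 = 130, the triangle is acute, so the smallest enclosing circle is the circumcircle.
Circumcentre = (-7/18, 25/18), r² = 4225/162.
Centre = (-7/18, 25/18).

(-7/18, 25/18)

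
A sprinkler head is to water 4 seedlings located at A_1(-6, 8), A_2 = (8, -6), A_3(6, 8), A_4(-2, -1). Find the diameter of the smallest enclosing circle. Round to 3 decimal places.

19.799

The minimum enclosing circle of a finite set is fixed by two of the points (as a diameter) or three (as a circumcircle).
The farthest pair is A_1–A_2 with squared distance 392. The circle on this segment as diameter has centre (1, 1) and r² = 392/4 = 98.
Check A_3: distance² to centre = 74 ≤ 98, so it lies inside.
All remaining points lie in this disk, and no smaller disk contains both endpoints, so this is the minimum enclosing circle.
Diameter = 2r = 2√98 ≈ 19.799.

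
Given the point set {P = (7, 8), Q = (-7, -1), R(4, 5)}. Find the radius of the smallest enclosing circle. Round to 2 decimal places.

Side lengths²: PQ² = 277, PR² = 18, QR² = 157.
Since PQ² = 277 ≥ 157 + 18 = 175, the angle opposite PQ is not acute, so the smallest enclosing circle has PQ as diameter.
Centre = midpoint of PQ = (0, 3.5), r² = 277/4 = 69.25.
r = √(69.25) ≈ 8.32.

8.32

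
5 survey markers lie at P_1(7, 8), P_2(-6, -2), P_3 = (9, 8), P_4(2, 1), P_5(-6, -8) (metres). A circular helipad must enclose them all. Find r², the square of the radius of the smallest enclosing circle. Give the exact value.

The farthest pair is P_3–P_5 with squared distance 481. The circle on this segment as diameter has centre (1.5, 0) and r² = 481/4 = 120.25.
Check P_1: distance² to centre = 94.25 ≤ 120.25, so it lies inside.
All remaining points lie in this disk, and no smaller disk contains both endpoints, so this is the minimum enclosing circle.

120.25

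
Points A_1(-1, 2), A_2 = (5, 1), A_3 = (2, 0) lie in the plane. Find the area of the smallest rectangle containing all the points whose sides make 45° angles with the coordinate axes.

In coordinates u = x + y, v = x − y the rectangle is axis-aligned; the map (x,y)→(u,v) scales areas by 2.
u-values: 1, 6, 2; range = 6 − 1 = 5.
v-values: -3, 4, 2; range = 4 − (-3) = 7.
Area = (5 × 7) / 2 = 17.5.

17.5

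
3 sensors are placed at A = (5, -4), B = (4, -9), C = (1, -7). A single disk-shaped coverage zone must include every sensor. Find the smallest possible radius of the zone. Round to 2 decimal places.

2.70

Side lengths²: AB² = 26, AC² = 25, BC² = 13.
Since AB² = 26 < 25 + 13 = 38, the triangle is acute, so the smallest enclosing circle is the circumcircle.
Circumcentre = (123/34, -215/34), r² = 4225/578.
r = √(4225/578) ≈ 2.70.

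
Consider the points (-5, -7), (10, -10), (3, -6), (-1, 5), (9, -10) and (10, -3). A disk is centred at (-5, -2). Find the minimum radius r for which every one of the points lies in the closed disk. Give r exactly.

The required radius is the distance from (-5, -2) to the farthest point.
Squared distances: 25, 289, 80, 65, 260, 226.
Maximum is 289, attained at (10, -10).
r = √289 = 17.

17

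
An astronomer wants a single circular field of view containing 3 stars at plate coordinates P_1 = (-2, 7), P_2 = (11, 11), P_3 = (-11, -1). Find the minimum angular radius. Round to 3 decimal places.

Side lengths²: P_1P_2² = 185, P_1P_3² = 145, P_2P_3² = 628.
Since P_2P_3² = 628 ≥ 185 + 145 = 330, the angle opposite P_2P_3 is not acute, so the smallest enclosing circle has P_2P_3 as diameter.
Centre = midpoint of P_2P_3 = (0, 5), r² = 628/4 = 157.
r = √157 ≈ 12.530.

12.530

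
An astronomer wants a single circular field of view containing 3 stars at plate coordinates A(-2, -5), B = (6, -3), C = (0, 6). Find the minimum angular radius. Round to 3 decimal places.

5.936

Side lengths²: AB² = 68, AC² = 125, BC² = 117.
Since AC² = 125 < 117 + 68 = 185, the triangle is acute, so the smallest enclosing circle is the circumcircle.
Circumcentre = (27/28, 1/7), r² = 27625/784.
r = √(27625/784) ≈ 5.936.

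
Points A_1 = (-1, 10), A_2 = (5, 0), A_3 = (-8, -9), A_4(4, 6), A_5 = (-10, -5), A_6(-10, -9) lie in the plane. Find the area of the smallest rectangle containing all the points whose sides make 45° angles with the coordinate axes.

In coordinates u = x + y, v = x − y the rectangle is axis-aligned; the map (x,y)→(u,v) scales areas by 2.
u-values: 9, 5, -17, 10, -15, -19; range = 10 − (-19) = 29.
v-values: -11, 5, 1, -2, -5, -1; range = 5 − (-11) = 16.
Area = (29 × 16) / 2 = 232.

232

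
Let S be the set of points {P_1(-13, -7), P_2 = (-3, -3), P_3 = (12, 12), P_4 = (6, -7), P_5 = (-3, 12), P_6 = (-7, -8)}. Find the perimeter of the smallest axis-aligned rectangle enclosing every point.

90

Width = max x − min x = 12 − (-13) = 25.
Height = max y − min y = 12 − (-8) = 20.
Perimeter = 2(25 + 20) = 90.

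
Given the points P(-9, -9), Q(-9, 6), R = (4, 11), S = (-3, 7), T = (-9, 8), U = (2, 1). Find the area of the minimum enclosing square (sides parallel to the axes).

400

The bounding box has width 13 and height 20.
An axis-aligned square enclosing the set must have side ≥ max(width, height).
So the minimum side is max(13, 20) = 20.
Area = 20² = 400.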